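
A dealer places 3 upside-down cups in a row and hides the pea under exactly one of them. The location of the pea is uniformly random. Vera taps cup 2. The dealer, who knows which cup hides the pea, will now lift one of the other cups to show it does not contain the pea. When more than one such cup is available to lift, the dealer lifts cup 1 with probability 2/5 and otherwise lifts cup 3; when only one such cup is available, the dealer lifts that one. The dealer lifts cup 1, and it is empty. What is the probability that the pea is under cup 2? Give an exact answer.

2/7

Consider each possible location of the pea in turn.
If it is under cup 1 (prior 1/3): the dealer opened cup 1, so this case is ruled out; weight (1/3)·0 = 0.
If it is under cup 2 (prior 1/3): cup 1 is available, opened with probability 2/5; weight (1/3)·(2/5) = 2/15.
If it is under cup 3 (prior 1/3): only cup 1 is available, probability 1; weight (1/3)·1 = 1/3.
The weights sum to 7/15.
So P(the pea under cup 2 | the dealer opened cup 1) = (2/15) / (7/15) = 2/7.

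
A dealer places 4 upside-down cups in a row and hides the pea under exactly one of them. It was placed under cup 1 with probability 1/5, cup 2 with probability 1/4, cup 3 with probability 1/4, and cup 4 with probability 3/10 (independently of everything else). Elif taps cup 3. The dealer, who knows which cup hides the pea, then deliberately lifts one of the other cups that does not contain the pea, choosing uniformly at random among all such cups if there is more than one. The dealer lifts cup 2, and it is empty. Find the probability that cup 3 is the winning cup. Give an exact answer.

Consider each possible location of the pea in turn.
If it is under cup 1 (prior 1/5): the dealer has 2 equally likely choices, so probability 1/2; weight (1/5)·(1/2) = 1/10.
If it is under cup 2 (prior 1/4): the dealer opened cup 2, so this case is ruled out; weight (1/4)·0 = 0.
If it is under cup 3 (prior 1/4): the dealer has 3 equally likely choices, so probability 1/3; weight (1/4)·(1/3) = 1/12.
If it is under cup 4 (prior 3/10): the dealer has 2 equally likely choices, so probability 1/2; weight (3/10)·(1/2) = 3/20.
The weights sum to 1/3.
So P(the pea under cup 3 | the dealer opened cup 2) = (1/12) / (1/3) = 1/4.

1/4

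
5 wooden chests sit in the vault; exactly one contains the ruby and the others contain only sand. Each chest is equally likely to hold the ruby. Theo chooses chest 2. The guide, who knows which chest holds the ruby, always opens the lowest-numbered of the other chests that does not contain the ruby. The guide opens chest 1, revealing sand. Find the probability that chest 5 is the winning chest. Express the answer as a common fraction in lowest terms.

Consider each possible location of the ruby in turn.
If it is in chest 1 (prior 1/5): the guide opened chest 1, so this case is ruled out; weight (1/5)·0 = 0.
If it is in any of chests 2, 3, 4, and 5 (prior 1/5 each): chest 1 is the lowest-numbered option available, probability 1; weight (1/5)·1 = 1/5 each.
The weights sum to 4/5.
So P(the ruby in chest 5 | the guide opened chest 1) = (1/5) / (4/5) = 1/4.

1/4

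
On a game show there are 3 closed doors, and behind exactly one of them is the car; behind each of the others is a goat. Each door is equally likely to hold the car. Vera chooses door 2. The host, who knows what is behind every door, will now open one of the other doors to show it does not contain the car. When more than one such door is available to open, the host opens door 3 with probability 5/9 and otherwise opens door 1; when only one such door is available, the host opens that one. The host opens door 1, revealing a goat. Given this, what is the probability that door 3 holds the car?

Condition on the true location of the car.
If it is behind door 1 (prior 1/3): the host opened door 1, so this case is ruled out; weight (1/3)·0 = 0.
If it is behind door 2 (prior 1/3): door 3 is available but not opened, probability 4/9; weight (1/3)·(4/9) = 4/27.
If it is behind door 3 (prior 1/3): only door 1 is available, probability 1; weight (1/3)·1 = 1/3.
The weights sum to 13/27.
So P(the car behind door 3 | the host opened door 1) = (1/3) / (13/27) = 9/13.

9/13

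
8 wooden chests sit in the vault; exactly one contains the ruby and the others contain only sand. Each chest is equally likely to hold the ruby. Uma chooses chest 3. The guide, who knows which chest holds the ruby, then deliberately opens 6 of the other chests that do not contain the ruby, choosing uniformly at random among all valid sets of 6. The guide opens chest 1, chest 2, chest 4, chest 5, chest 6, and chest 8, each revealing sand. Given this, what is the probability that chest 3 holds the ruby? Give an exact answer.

1/8

Condition on the true location of the ruby.
If it is in any of chests 1, 2, 4, 5, 6, and 8 (prior 1/8 each): that chest was opened and seen not to hold the prize — ruled out; weight (1/8)·0 = 0 each.
If it is in chest 3 (prior 1/8): the guide has 7 equally likely choices, so probability 1/7; weight (1/8)·(1/7) = 1/56.
If it is in chest 7 (prior 1/8): the guide has no choice, probability 1; weight (1/8)·1 = 1/8.
The weights sum to 1/7.
So P(the ruby in chest 3 | the guide opened chest 1, chest 2, chest 4, chest 5, chest 6, and chest 8) = (1/56) / (1/7) = 1/8.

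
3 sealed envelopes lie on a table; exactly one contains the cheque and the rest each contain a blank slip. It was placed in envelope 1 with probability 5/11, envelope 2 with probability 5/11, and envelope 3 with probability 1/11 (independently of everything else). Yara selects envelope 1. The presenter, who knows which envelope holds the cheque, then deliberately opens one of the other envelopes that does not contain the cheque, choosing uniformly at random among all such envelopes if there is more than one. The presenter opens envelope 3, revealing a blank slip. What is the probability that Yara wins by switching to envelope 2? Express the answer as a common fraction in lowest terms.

Consider each possible location of the cheque in turn.
If it is in envelope 1 (prior 5/11): the presenter has 2 equally likely choices, so probability 1/2; weight (5/11)·(1/2) = 5/22.
If it is in envelope 2 (prior 5/11): the presenter has no choice, probability 1; weight (5/11)·1 = 5/11.
If it is in envelope 3 (prior 1/11): the presenter opened envelope 3, so this case is ruled out; weight (1/11)·0 = 0.
The weights sum to 15/22.
So P(the cheque in envelope 2 | the presenter opened envelope 3) = (5/11) / (15/22) = 2/3.

2/3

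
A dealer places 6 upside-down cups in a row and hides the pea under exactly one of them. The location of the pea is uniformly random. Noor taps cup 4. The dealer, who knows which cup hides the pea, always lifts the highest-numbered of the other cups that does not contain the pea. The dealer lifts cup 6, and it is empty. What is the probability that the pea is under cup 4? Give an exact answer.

Condition on the true location of the pea.
If it is under any of cups 1, 2, 3, 4, and 5 (prior 1/6 each): cup 6 is the highest-numbered option available, probability 1; weight (1/6)·1 = 1/6 each.
If it is under cup 6 (prior 1/6): the dealer opened cup 6, so this case is ruled out; weight (1/6)·0 = 0.
The weights sum to 5/6.
So P(the pea under cup 4 | the dealer opened cup 6) = (1/6) / (5/6) = 1/5.

1/5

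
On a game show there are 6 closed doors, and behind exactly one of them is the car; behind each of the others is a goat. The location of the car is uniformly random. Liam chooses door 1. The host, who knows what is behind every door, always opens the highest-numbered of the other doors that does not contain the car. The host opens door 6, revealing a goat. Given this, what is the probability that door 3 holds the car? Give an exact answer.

Apply Bayes' rule, conditioning on where the car actually is.
If it is behind any of doors 1, 2, 3, 4, and 5 (prior 1/6 each): door 6 is the highest-numbered option available, probability 1; weight (1/6)·1 = 1/6 each.
If it is behind door 6 (prior 1/6): the host opened door 6, so this case is ruled out; weight (1/6)·0 = 0.
The weights sum to 5/6.
So P(the car behind door 3 | the host opened door 6) = (1/6) / (5/6) = 1/5.

1/5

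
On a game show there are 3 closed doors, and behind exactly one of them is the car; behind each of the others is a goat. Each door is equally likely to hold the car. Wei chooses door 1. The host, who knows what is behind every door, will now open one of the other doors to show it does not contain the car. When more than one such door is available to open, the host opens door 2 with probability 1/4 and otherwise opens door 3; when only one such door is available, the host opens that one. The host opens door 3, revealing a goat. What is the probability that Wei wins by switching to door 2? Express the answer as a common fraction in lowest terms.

4/7

Consider each possible location of the car in turn.
If it is behind door 1 (prior 1/3): door 2 is available but not opened, probability 3/4; weight (1/3)·(3/4) = 1/4.
If it is behind door 2 (prior 1/3): only door 3 is available, probability 1; weight (1/3)·1 = 1/3.
If it is behind door 3 (prior 1/3): the host opened door 3, so this case is ruled out; weight (1/3)·0 = 0.
The weights sum to 7/12.
So P(the car behind door 2 | the host opened door 3) = (1/3) / (7/12) = 4/7.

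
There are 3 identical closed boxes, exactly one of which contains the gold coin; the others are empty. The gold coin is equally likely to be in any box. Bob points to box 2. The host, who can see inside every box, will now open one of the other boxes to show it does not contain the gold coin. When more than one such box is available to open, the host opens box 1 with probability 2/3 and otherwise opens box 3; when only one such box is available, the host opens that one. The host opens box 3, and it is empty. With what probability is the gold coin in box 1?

Condition on the true location of the gold coin.
If it is in box 1 (prior 1/3): only box 3 is available, probability 1; weight (1/3)·1 = 1/3.
If it is in box 2 (prior 1/3): box 1 is available but not opened, probability 1/3; weight (1/3)·(1/3) = 1/9.
If it is in box 3 (prior 1/3): the host opened box 3, so this case is ruled out; weight (1/3)·0 = 0.
The weights sum to 4/9.
So P(the gold coin in box 1 | the host opened box 3) = (1/3) / (4/9) = 3/4.

3/4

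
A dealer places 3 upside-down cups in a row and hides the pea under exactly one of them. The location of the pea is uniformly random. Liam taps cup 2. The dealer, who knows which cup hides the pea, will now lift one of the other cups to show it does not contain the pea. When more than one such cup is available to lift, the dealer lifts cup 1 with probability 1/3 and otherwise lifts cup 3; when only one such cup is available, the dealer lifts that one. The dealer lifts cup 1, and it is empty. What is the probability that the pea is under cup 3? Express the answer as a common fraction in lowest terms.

3/4

Condition on the true location of the pea.
If it is under cup 1 (prior 1/3): the dealer opened cup 1, so this case is ruled out; weight (1/3)·0 = 0.
If it is under cup 2 (prior 1/3): cup 1 is available, opened with probability 1/3; weight (1/3)·(1/3) = 1/9.
If it is under cup 3 (prior 1/3): only cup 1 is available, probability 1; weight (1/3)·1 = 1/3.
The weights sum to 4/9.
So P(the pea under cup 3 | the dealer opened cup 1) = (1/3) / (4/9) = 3/4.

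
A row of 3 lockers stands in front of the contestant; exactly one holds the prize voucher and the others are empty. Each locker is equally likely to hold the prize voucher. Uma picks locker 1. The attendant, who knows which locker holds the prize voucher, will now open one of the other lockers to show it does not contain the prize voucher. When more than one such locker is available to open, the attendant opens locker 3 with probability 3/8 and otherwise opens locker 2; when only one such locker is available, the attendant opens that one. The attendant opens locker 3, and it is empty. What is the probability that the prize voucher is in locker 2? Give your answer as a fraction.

Consider each possible location of the prize voucher in turn.
If it is in locker 1 (prior 1/3): locker 3 is available, opened with probability 3/8; weight (1/3)·(3/8) = 1/8.
If it is in locker 2 (prior 1/3): only locker 3 is available, probability 1; weight (1/3)·1 = 1/3.
If it is in locker 3 (prior 1/3): the attendant opened locker 3, so this case is ruled out; weight (1/3)·0 = 0.
The weights sum to 11/24.
So P(the prize voucher in locker 2 | the attendant opened locker 3) = (1/3) / (11/24) = 8/11.

8/11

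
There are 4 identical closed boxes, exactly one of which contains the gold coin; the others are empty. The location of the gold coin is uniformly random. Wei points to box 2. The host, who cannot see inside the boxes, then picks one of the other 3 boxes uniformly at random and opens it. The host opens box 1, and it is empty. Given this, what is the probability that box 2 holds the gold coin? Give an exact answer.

Because the host chose which box to open without knowing where the gold coin is, the choice is independent of the prize location. Learning that box 1 does not hold the gold coin simply rules out that one location and leaves the remaining 3 boxes still equally likely by symmetry.
So P(the gold coin in box 2) = 1/3.

1/3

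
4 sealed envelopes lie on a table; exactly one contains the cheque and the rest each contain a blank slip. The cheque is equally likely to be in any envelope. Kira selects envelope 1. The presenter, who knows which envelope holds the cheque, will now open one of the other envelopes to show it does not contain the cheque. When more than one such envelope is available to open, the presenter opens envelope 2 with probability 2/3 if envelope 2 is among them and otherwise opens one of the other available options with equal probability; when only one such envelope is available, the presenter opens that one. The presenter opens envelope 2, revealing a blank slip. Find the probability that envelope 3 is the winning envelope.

Consider each possible location of the cheque in turn.
If it is in any of envelopes 1, 3, and 4 (prior 1/4 each): envelope 2 is available, opened with probability 2/3; weight (1/4)·(2/3) = 1/6 each.
If it is in envelope 2 (prior 1/4): the presenter opened envelope 2, so this case is ruled out; weight (1/4)·0 = 0.
The weights sum to 1/2.
So P(the cheque in envelope 3 | the presenter opened envelope 2) = (1/6) / (1/2) = 1/3.

1/3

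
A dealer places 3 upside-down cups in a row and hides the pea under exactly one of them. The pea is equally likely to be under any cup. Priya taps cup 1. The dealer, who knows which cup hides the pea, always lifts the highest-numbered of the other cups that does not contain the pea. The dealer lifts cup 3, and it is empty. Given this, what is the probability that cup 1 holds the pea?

Condition on the true location of the pea.
If it is under either of cups 1 and 2 (prior 1/3 each): cup 3 is the highest-numbered option available, probability 1; weight (1/3)·1 = 1/3 each.
If it is under cup 3 (prior 1/3): the dealer opened cup 3, so this case is ruled out; weight (1/3)·0 = 0.
The weights sum to 2/3.
So P(the pea under cup 1 | the dealer opened cup 3) = (1/3) / (2/3) = 1/2.

1/2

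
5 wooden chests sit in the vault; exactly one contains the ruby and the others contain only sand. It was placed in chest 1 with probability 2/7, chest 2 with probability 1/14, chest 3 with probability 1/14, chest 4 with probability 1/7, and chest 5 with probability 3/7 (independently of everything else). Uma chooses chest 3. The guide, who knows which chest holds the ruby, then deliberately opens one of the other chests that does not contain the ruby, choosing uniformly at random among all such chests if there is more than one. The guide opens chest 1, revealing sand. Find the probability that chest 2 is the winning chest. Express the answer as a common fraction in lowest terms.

4/39

Condition on the true location of the ruby.
If it is in chest 1 (prior 2/7): the guide opened chest 1, so this case is ruled out; weight (2/7)·0 = 0.
If it is in chest 2 (prior 1/14): the guide has 3 equally likely choices, so probability 1/3; weight (1/14)·(1/3) = 1/42.
If it is in chest 3 (prior 1/14): the guide has 4 equally likely choices, so probability 1/4; weight (1/14)·(1/4) = 1/56.
If it is in chest 4 (prior 1/7): the guide has 3 equally likely choices, so probability 1/3; weight (1/7)·(1/3) = 1/21.
If it is in chest 5 (prior 3/7): the guide has 3 equally likely choices, so probability 1/3; weight (3/7)·(1/3) = 1/7.
The weights sum to 13/56.
So P(the ruby in chest 2 | the guide opened chest 1) = (1/42) / (13/56) = 4/39.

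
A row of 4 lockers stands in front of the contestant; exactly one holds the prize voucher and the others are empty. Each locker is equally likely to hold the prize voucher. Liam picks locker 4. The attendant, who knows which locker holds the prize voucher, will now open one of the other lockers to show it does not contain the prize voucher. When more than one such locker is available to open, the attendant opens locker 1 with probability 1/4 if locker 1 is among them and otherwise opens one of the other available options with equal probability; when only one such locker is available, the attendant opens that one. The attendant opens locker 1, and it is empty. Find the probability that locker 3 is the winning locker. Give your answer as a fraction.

Condition on the true location of the prize voucher.
If it is in locker 1 (prior 1/4): the attendant opened locker 1, so this case is ruled out; weight (1/4)·0 = 0.
If it is in any of lockers 2, 3, and 4 (prior 1/4 each): locker 1 is available, opened with probability 1/4; weight (1/4)·(1/4) = 1/16 each.
The weights sum to 3/16.
So P(the prize voucher in locker 3 | the attendant opened locker 1) = (1/16) / (3/16) = 1/3.

1/3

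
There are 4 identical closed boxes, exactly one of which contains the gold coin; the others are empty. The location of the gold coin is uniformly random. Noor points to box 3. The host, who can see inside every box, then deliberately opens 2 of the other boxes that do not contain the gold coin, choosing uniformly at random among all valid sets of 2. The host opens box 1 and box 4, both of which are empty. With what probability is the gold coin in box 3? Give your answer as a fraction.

Condition on the true location of the gold coin.
If it is in either of boxes 1 and 4 (prior 1/4 each): that box was opened and seen not to hold the prize — ruled out; weight (1/4)·0 = 0 each.
If it is in box 2 (prior 1/4): the host has no choice, probability 1; weight (1/4)·1 = 1/4.
If it is in box 3 (prior 1/4): the host has 3 equally likely choices, so probability 1/3; weight (1/4)·(1/3) = 1/12.
The weights sum to 1/3.
So P(the gold coin in box 3 | the host opened box 1 and box 4) = (1/12) / (1/3) = 1/4.

1/4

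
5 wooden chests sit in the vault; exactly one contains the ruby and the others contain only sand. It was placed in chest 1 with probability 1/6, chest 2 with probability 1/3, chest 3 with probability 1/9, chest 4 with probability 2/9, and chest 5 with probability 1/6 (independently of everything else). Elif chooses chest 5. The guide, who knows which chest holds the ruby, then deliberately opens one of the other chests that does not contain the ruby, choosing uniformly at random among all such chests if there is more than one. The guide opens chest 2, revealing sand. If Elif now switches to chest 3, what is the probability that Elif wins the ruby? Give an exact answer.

Condition on the true location of the ruby.
If it is in chest 1 (prior 1/6): the guide has 3 equally likely choices, so probability 1/3; weight (1/6)·(1/3) = 1/18.
If it is in chest 2 (prior 1/3): the guide opened chest 2, so this case is ruled out; weight (1/3)·0 = 0.
If it is in chest 3 (prior 1/9): the guide has 3 equally likely choices, so probability 1/3; weight (1/9)·(1/3) = 1/27.
If it is in chest 4 (prior 2/9): the guide has 3 equally likely choices, so probability 1/3; weight (2/9)·(1/3) = 2/27.
If it is in chest 5 (prior 1/6): the guide has 4 equally likely choices, so probability 1/4; weight (1/6)·(1/4) = 1/24.
The weights sum to 5/24.
So P(the ruby in chest 3 | the guide opened chest 2) = (1/27) / (5/24) = 8/45.

8/45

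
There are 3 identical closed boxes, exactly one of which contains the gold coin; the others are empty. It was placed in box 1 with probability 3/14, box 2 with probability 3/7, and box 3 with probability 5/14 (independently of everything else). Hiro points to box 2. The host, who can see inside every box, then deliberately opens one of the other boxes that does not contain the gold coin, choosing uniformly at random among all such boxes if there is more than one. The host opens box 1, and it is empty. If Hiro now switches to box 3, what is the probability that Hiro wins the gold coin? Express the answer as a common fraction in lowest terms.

Condition on the true location of the gold coin.
If it is in box 1 (prior 3/14): the host opened box 1, so this case is ruled out; weight (3/14)·0 = 0.
If it is in box 2 (prior 3/7): the host has 2 equally likely choices, so probability 1/2; weight (3/7)·(1/2) = 3/14.
If it is in box 3 (prior 5/14): the host has no choice, probability 1; weight (5/14)·1 = 5/14.
The weights sum to 4/7.
So P(the gold coin in box 3 | the host opened box 1) = (5/14) / (4/7) = 5/8.

5/8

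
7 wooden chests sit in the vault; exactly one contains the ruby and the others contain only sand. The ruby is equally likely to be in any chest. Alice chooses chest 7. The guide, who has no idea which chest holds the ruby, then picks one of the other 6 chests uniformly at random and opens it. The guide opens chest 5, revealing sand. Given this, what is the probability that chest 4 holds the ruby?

Condition on the true location of the ruby.
If it is in any of chests 1, 2, 3, 4, 6, and 7 (prior 1/7 each): the guide picks chest 5 with probability 1/6 regardless, and it is not the prize; weight (1/7)·(1/6) = 1/42 each.
If it is in chest 5 (prior 1/7): the guide opened chest 5, so this case is ruled out; weight (1/7)·0 = 0.
The weights sum to 1/7.
So P(the ruby in chest 4 | the guide opened chest 5) = (1/42) / (1/7) = 1/6.

1/6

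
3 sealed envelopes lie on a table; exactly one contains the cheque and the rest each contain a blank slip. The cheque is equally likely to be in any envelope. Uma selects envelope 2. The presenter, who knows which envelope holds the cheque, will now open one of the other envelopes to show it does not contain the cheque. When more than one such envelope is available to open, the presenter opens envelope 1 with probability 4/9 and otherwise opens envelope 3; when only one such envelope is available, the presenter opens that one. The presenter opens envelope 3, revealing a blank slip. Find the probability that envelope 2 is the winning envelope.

Consider each possible location of the cheque in turn.
If it is in envelope 1 (prior 1/3): only envelope 3 is available, probability 1; weight (1/3)·1 = 1/3.
If it is in envelope 2 (prior 1/3): envelope 1 is available but not opened, probability 5/9; weight (1/3)·(5/9) = 5/27.
If it is in envelope 3 (prior 1/3): the presenter opened envelope 3, so this case is ruled out; weight (1/3)·0 = 0.
The weights sum to 14/27.
So P(the cheque in envelope 2 | the presenter opened envelope 3) = (5/27) / (14/27) = 5/14.

5/14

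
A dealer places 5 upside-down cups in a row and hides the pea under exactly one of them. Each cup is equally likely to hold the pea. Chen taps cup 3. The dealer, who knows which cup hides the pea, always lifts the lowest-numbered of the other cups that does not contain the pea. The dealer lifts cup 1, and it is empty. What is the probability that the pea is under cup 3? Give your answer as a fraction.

1/4

Consider each possible location of the pea in turn.
If it is under cup 1 (prior 1/5): the dealer opened cup 1, so this case is ruled out; weight (1/5)·0 = 0.
If it is under any of cups 2, 3, 4, and 5 (prior 1/5 each): cup 1 is the lowest-numbered option available, probability 1; weight (1/5)·1 = 1/5 each.
The weights sum to 4/5.
So P(the pea under cup 3 | the dealer opened cup 1) = (1/5) / (4/5) = 1/4.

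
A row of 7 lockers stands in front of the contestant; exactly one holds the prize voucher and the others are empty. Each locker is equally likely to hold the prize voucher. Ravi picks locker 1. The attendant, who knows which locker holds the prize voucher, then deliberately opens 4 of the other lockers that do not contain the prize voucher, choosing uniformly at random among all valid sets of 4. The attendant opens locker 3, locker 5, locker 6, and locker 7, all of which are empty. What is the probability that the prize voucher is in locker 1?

1/7

Apply Bayes' rule, conditioning on where the prize voucher actually is.
If it is in locker 1 (prior 1/7): the attendant has 15 equally likely choices, so probability 1/15; weight (1/7)·(1/15) = 1/105.
If it is in either of lockers 2 and 4 (prior 1/7 each): the attendant has 5 equally likely choices, so probability 1/5; weight (1/7)·(1/5) = 1/35 each.
If it is in any of lockers 3, 5, 6, and 7 (prior 1/7 each): that locker was opened and seen not to hold the prize — ruled out; weight (1/7)·0 = 0 each.
The weights sum to 1/15.
So P(the prize voucher in locker 1 | the attendant opened locker 3, locker 5, locker 6, and locker 7) = (1/105) / (1/15) = 1/7.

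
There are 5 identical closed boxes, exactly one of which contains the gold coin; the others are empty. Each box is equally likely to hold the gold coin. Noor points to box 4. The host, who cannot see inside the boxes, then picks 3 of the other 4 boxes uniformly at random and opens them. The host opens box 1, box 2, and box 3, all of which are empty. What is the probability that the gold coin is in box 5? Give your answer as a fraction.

Apply Bayes' rule, conditioning on where the gold coin actually is.
If it is in any of boxes 1, 2, and 3 (prior 1/5 each): that box was opened and seen not to hold the prize — ruled out; weight (1/5)·0 = 0 each.
If it is in either of boxes 4 and 5 (prior 1/5 each): the host picks exactly this set with probability 1/4 regardless, and none is the prize; weight (1/5)·(1/4) = 1/20 each.
The weights sum to 1/10.
So P(the gold coin in box 5 | the host opened box 1, box 2, and box 3) = (1/20) / (1/10) = 1/2.

1/2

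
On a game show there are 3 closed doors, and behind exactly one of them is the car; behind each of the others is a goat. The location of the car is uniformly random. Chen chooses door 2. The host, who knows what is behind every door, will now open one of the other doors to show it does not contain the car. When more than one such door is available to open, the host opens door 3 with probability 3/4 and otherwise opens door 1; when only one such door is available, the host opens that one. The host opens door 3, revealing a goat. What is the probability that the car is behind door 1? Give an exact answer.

4/7

Consider each possible location of the car in turn.
If it is behind door 1 (prior 1/3): only door 3 is available, probability 1; weight (1/3)·1 = 1/3.
If it is behind door 2 (prior 1/3): door 3 is available, opened with probability 3/4; weight (1/3)·(3/4) = 1/4.
If it is behind door 3 (prior 1/3): the host opened door 3, so this case is ruled out; weight (1/3)·0 = 0.
The weights sum to 7/12.
So P(the car behind door 1 | the host opened door 3) = (1/3) / (7/12) = 4/7.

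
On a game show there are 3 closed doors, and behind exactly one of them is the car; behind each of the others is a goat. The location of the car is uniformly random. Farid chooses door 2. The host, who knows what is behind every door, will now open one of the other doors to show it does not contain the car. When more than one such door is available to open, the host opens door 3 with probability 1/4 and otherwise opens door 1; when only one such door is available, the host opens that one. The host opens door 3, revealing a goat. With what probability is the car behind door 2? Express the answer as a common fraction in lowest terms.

Condition on the true location of the car.
If it is behind door 1 (prior 1/3): only door 3 is available, probability 1; weight (1/3)·1 = 1/3.
If it is behind door 2 (prior 1/3): door 3 is available, opened with probability 1/4; weight (1/3)·(1/4) = 1/12.
If it is behind door 3 (prior 1/3): the host opened door 3, so this case is ruled out; weight (1/3)·0 = 0.
The weights sum to 5/12.
So P(the car behind door 2 | the host opened door 3) = (1/12) / (5/12) = 1/5.

1/5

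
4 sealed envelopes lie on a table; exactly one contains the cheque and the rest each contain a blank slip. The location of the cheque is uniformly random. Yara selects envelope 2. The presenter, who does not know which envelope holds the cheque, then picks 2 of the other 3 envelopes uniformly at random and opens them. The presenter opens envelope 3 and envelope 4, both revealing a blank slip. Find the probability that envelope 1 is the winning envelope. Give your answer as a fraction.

1/2

Apply Bayes' rule, conditioning on where the cheque actually is.
If it is in either of envelopes 1 and 2 (prior 1/4 each): the presenter picks exactly this set with probability 1/3 regardless, and none is the prize; weight (1/4)·(1/3) = 1/12 each.
If it is in either of envelopes 3 and 4 (prior 1/4 each): that envelope was opened and seen not to hold the prize — ruled out; weight (1/4)·0 = 0 each.
The weights sum to 1/6.
So P(the cheque in envelope 1 | the presenter opened envelope 3 and envelope 4) = (1/12) / (1/6) = 1/2.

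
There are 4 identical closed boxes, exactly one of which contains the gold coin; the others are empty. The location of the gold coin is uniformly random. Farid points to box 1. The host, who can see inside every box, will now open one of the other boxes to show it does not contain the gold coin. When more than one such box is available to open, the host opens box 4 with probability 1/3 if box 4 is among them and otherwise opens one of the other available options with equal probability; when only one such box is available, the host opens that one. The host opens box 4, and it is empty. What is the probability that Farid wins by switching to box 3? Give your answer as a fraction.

Apply Bayes' rule, conditioning on where the gold coin actually is.
If it is in any of boxes 1, 2, and 3 (prior 1/4 each): box 4 is available, opened with probability 1/3; weight (1/4)·(1/3) = 1/12 each.
If it is in box 4 (prior 1/4): the host opened box 4, so this case is ruled out; weight (1/4)·0 = 0.
The weights sum to 1/4.
So P(the gold coin in box 3 | the host opened box 4) = (1/12) / (1/4) = 1/3.

1/3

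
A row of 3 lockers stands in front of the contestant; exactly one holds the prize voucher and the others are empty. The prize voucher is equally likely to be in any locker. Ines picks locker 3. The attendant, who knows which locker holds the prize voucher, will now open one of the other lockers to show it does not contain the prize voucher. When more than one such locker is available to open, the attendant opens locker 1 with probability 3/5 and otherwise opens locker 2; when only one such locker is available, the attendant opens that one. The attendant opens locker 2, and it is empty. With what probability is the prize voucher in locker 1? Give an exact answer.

Consider each possible location of the prize voucher in turn.
If it is in locker 1 (prior 1/3): only locker 2 is available, probability 1; weight (1/3)·1 = 1/3.
If it is in locker 2 (prior 1/3): the attendant opened locker 2, so this case is ruled out; weight (1/3)·0 = 0.
If it is in locker 3 (prior 1/3): locker 1 is available but not opened, probability 2/5; weight (1/3)·(2/5) = 2/15.
The weights sum to 7/15.
So P(the prize voucher in locker 1 | the attendant opened locker 2) = (1/3) / (7/15) = 5/7.

5/7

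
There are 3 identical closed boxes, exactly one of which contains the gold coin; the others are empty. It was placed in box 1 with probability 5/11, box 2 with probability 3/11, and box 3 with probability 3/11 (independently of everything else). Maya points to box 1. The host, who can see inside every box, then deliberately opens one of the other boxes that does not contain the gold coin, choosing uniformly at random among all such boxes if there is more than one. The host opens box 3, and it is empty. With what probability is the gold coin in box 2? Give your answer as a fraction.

6/11

Consider each possible location of the gold coin in turn.
If it is in box 1 (prior 5/11): the host has 2 equally likely choices, so probability 1/2; weight (5/11)·(1/2) = 5/22.
If it is in box 2 (prior 3/11): the host has no choice, probability 1; weight (3/11)·1 = 3/11.
If it is in box 3 (prior 3/11): the host opened box 3, so this case is ruled out; weight (3/11)·0 = 0.
The weights sum to 1/2.
So P(the gold coin in box 2 | the host opened box 3) = (3/11) / (1/2) = 6/11.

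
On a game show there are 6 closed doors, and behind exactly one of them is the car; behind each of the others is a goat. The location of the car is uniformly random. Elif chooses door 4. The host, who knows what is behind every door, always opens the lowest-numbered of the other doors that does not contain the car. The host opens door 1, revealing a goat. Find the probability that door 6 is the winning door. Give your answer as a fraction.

1/5

Consider each possible location of the car in turn.
If it is behind door 1 (prior 1/6): the host opened door 1, so this case is ruled out; weight (1/6)·0 = 0.
If it is behind any of doors 2, 3, 4, 5, and 6 (prior 1/6 each): door 1 is the lowest-numbered option available, probability 1; weight (1/6)·1 = 1/6 each.
The weights sum to 5/6.
So P(the car behind door 6 | the host opened door 1) = (1/6) / (5/6) = 1/5.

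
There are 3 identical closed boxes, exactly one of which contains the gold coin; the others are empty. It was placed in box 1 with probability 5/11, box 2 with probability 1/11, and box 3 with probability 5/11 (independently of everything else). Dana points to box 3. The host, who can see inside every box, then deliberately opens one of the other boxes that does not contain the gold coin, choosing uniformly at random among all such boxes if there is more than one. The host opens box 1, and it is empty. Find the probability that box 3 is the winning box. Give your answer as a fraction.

Consider each possible location of the gold coin in turn.
If it is in box 1 (prior 5/11): the host opened box 1, so this case is ruled out; weight (5/11)·0 = 0.
If it is in box 2 (prior 1/11): the host has no choice, probability 1; weight (1/11)·1 = 1/11.
If it is in box 3 (prior 5/11): the host has 2 equally likely choices, so probability 1/2; weight (5/11)·(1/2) = 5/22.
The weights sum to 7/22.
So P(the gold coin in box 3 | the host opened box 1) = (5/22) / (7/22) = 5/7.

5/7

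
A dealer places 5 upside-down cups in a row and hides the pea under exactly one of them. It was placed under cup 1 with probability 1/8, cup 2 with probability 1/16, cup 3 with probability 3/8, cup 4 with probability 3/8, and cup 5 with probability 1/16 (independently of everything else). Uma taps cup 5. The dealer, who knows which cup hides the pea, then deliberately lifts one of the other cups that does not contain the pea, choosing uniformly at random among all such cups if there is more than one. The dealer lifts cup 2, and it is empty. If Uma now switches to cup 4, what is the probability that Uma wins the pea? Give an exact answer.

24/59

Condition on the true location of the pea.
If it is under cup 1 (prior 1/8): the dealer has 3 equally likely choices, so probability 1/3; weight (1/8)·(1/3) = 1/24.
If it is under cup 2 (prior 1/16): the dealer opened cup 2, so this case is ruled out; weight (1/16)·0 = 0.
If it is under either of cups 3 and 4 (prior 3/8 each): the dealer has 3 equally likely choices, so probability 1/3; weight (3/8)·(1/3) = 1/8 each.
If it is under cup 5 (prior 1/16): the dealer has 4 equally likely choices, so probability 1/4; weight (1/16)·(1/4) = 1/64.
The weights sum to 59/192.
So P(the pea under cup 4 | the dealer opened cup 2) = (1/8) / (59/192) = 24/59.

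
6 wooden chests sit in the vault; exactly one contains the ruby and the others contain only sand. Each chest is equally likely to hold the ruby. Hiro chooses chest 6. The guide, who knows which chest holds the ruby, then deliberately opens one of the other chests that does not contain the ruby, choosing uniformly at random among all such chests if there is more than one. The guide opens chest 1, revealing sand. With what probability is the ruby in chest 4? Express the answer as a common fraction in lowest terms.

Consider each possible location of the ruby in turn.
If it is in chest 1 (prior 1/6): the guide opened chest 1, so this case is ruled out; weight (1/6)·0 = 0.
If it is in any of chests 2, 3, 4, and 5 (prior 1/6 each): the guide has 4 equally likely choices, so probability 1/4; weight (1/6)·(1/4) = 1/24 each.
If it is in chest 6 (prior 1/6): the guide has 5 equally likely choices, so probability 1/5; weight (1/6)·(1/5) = 1/30.
The weights sum to 1/5.
So P(the ruby in chest 4 | the guide opened chest 1) = (1/24) / (1/5) = 5/24.

5/24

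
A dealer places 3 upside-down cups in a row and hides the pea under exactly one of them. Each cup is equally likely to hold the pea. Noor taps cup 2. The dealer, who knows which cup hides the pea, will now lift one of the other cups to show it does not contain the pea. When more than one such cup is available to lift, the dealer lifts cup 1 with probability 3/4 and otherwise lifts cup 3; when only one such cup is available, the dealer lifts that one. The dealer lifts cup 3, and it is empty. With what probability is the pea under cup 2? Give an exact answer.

1/5

Consider each possible location of the pea in turn.
If it is under cup 1 (prior 1/3): only cup 3 is available, probability 1; weight (1/3)·1 = 1/3.
If it is under cup 2 (prior 1/3): cup 1 is available but not opened, probability 1/4; weight (1/3)·(1/4) = 1/12.
If it is under cup 3 (prior 1/3): the dealer opened cup 3, so this case is ruled out; weight (1/3)·0 = 0.
The weights sum to 5/12.
So P(the pea under cup 2 | the dealer opened cup 3) = (1/12) / (5/12) = 1/5.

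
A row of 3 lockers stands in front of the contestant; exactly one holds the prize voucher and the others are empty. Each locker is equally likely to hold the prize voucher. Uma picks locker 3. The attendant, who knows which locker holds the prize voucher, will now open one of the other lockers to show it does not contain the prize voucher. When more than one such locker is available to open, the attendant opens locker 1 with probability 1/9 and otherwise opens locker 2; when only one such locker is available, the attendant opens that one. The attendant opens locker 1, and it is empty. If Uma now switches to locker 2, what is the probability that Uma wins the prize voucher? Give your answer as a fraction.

9/10

Apply Bayes' rule, conditioning on where the prize voucher actually is.
If it is in locker 1 (prior 1/3): the attendant opened locker 1, so this case is ruled out; weight (1/3)·0 = 0.
If it is in locker 2 (prior 1/3): only locker 1 is available, probability 1; weight (1/3)·1 = 1/3.
If it is in locker 3 (prior 1/3): locker 1 is available, opened with probability 1/9; weight (1/3)·(1/9) = 1/27.
The weights sum to 10/27.
So P(the prize voucher in locker 2 | the attendant opened locker 1) = (1/3) / (10/27) = 9/10.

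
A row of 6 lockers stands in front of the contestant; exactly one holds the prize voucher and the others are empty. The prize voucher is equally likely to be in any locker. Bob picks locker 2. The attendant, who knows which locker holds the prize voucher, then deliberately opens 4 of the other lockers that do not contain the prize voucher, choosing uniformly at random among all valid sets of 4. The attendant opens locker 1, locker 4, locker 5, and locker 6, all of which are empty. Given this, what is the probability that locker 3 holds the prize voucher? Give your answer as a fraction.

Apply Bayes' rule, conditioning on where the prize voucher actually is.
If it is in any of lockers 1, 4, 5, and 6 (prior 1/6 each): that locker was opened and seen not to hold the prize — ruled out; weight (1/6)·0 = 0 each.
If it is in locker 2 (prior 1/6): the attendant has 5 equally likely choices, so probability 1/5; weight (1/6)·(1/5) = 1/30.
If it is in locker 3 (prior 1/6): the attendant has no choice, probability 1; weight (1/6)·1 = 1/6.
The weights sum to 1/5.
So P(the prize voucher in locker 3 | the attendant opened locker 1, locker 4, locker 5, and locker 6) = (1/6) / (1/5) = 5/6.

5/6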